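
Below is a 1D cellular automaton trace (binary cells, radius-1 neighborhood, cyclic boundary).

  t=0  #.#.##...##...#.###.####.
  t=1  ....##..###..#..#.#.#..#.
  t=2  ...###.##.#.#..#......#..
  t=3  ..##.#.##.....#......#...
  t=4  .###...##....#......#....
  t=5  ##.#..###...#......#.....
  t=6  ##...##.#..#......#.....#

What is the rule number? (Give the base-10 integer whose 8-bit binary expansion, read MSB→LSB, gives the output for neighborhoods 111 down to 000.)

  ### -> .   bit 7 = 0  t=0,i=17
  ##. -> #   bit 6 = 1  t=0,i=5
  #.# -> .   bit 5 = 0  t=0,i=1
  #.. -> .   bit 4 = 0  t=0,i=6
  .## -> #   bit 3 = 1  t=0,i=4
  .#. -> .   bit 2 = 0  t=0,i=0
  ..# -> #   bit 1 = 1  t=0,i=8
  ... -> .   bit 0 = 0  t=0,i=7
  bits 01001010 = 74

74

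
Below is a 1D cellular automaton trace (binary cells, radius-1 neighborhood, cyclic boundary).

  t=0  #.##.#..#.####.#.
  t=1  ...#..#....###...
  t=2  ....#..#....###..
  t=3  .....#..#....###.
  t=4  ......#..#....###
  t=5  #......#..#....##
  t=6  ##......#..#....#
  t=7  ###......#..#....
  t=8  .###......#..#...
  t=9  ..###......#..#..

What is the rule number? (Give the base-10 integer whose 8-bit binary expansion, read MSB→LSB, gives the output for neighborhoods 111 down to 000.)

  ###|#  b7=1 t=0,i=11
  ##.|#  b6=1 t=0,i=3
  #.#|.  b5=0 t=0,i=1
  #..|#  b4=1 t=0,i=6
  .##|.  b3=0 t=0,i=2
  .#.|.  b2=0 t=0,i=0
  ..#|.  b1=0 t=0,i=7
  ...|.  b0=0 t=1,i=0
  bits 11010000 = 208

208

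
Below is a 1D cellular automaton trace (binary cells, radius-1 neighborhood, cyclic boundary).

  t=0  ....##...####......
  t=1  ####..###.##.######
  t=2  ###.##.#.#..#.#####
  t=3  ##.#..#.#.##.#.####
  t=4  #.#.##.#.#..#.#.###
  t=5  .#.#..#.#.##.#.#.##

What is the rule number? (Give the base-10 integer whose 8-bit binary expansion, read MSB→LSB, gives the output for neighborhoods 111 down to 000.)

179

  [7] ### => #  t=0,i=10
  [6] ##. => .  t=0,i=5
  [5] #.# => #  t=1,i=9
  [4] #.. => #  t=0,i=6
  [3] .## => .  t=0,i=4
  [2] .#. => .  t=2,i=7
  [1] ..# => #  t=0,i=3
  [0] ... => #  t=0,i=0
  bits 10110011 = 179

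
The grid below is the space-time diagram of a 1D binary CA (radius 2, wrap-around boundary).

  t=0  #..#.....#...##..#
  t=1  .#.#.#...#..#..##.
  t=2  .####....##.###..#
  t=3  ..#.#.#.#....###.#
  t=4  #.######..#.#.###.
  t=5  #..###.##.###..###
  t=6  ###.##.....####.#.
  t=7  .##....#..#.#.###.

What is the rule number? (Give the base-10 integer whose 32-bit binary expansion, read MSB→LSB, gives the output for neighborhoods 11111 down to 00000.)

  ##### -> #   bit 31 = 1  t=4,i=4
  ####. -> .   bit 30 = 0  t=2,i=3
  ###.# -> #   bit 29 = 1  t=3,i=15
  ###.. -> #   bit 28 = 1  t=2,i=4
  ##.## -> .   bit 27 = 0  t=2,i=11
  ##.#. -> #   bit 26 = 1  t=3,i=16
  ##..# -> #   bit 25 = 1  t=0,i=1
  ##... -> .   bit 24 = 0  t=2,i=5
  #.### -> .   bit 23 = 0  t=2,i=1
  #.##. -> .   bit 22 = 0  t=5,i=7
  #.#.# -> #   bit 21 = 1  t=1,i=3
  #.#.. -> .   bit 20 = 0  t=1,i=5
  #..## -> #   bit 19 = 1  t=0,i=16
  #..#. -> .   bit 18 = 0  t=0,i=2
  #...# -> .   bit 17 = 0  t=0,i=11
  #.... -> #   bit 16 = 1  t=0,i=5
  .#### -> #   bit 15 = 1  t=2,i=2
  .###. -> #   bit 14 = 1  t=2,i=13
  .##.# -> .   bit 13 = 0  t=2,i=10
  .##.. -> .   bit 12 = 0  t=0,i=0
  .#.## -> .   bit 11 = 0  t=2,i=0
  .#.#. -> #   bit 10 = 1  t=1,i=2
  .#..# -> #   bit 9 = 1  t=1,i=10
  .#... -> .   bit 8 = 0  t=0,i=4
  ..### -> .   bit 7 = 0  t=3,i=13
  ..##. -> .   bit 6 = 0  t=0,i=13
  ..#.# -> #   bit 5 = 1  t=1,i=1
  ..#.. -> #   bit 4 = 1  t=0,i=3
  ...## -> #   bit 3 = 1  t=0,i=12
  ...#. -> .   bit 2 = 0  t=0,i=8
  ....# -> .   bit 1 = 0  t=0,i=7
  ..... -> .   bit 0 = 0  t=0,i=6
  bits 10110110001010011100011000111000 = 3056191032

3056191032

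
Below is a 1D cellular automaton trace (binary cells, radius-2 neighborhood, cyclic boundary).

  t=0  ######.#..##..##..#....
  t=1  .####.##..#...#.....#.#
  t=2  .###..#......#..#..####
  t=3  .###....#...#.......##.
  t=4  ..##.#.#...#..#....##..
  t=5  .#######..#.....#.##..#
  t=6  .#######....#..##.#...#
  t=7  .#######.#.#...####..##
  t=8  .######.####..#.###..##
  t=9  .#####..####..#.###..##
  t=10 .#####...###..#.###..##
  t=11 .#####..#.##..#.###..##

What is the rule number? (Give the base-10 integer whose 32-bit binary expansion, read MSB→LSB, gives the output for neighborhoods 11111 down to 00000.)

3572622444

  ##### -> #   bit 31 = 1  t=0,i=2
  ####. -> #   bit 30 = 1  t=0,i=4
  ###.# -> .   bit 29 = 0  t=0,i=5
  ###.. -> #   bit 28 = 1  t=2,i=3
  ##.## -> .   bit 27 = 0  t=1,i=5
  ##.#. -> #   bit 26 = 1  t=0,i=6
  ##..# -> .   bit 25 = 0  t=0,i=12
  ##... -> .   bit 24 = 0  t=3,i=4
  #.### -> #   bit 23 = 1  t=1,i=1
  #.##. -> #   bit 22 = 1  t=1,i=6
  #.#.# -> #   bit 21 = 1  t=1,i=22
  #.#.. -> #   bit 20 = 1  t=0,i=7
  #..## -> .   bit 19 = 0  t=0,i=9
  #..#. -> .   bit 18 = 0  t=0,i=17
  #...# -> .   bit 17 = 0  t=1,i=12
  #.... -> #   bit 16 = 1  t=0,i=20
  .#### -> #   bit 15 = 1  t=0,i=1
  .###. -> #   bit 14 = 1  t=2,i=2
  .##.# -> #   bit 13 = 1  t=4,i=3
  .##.. -> .   bit 12 = 0  t=0,i=11
  .#.## -> .   bit 11 = 0  t=1,i=0
  .#.#. -> #   bit 10 = 1  t=1,i=21
  .#..# -> .   bit 9 = 0  t=0,i=8
  .#... -> .   bit 8 = 0  t=0,i=19
  ..### -> .   bit 7 = 0  t=0,i=0
  ..##. -> #   bit 6 = 1  t=0,i=10
  ..#.# -> #   bit 5 = 1  t=1,i=20
  ..#.. -> .   bit 4 = 0  t=0,i=18
  ...## -> #   bit 3 = 1  t=0,i=22
  ...#. -> #   bit 2 = 1  t=1,i=13
  ....# -> .   bit 1 = 0  t=0,i=21
  ..... -> .   bit 0 = 0  t=1,i=17
  bits 11010100111100011110010001101100 = 3572622444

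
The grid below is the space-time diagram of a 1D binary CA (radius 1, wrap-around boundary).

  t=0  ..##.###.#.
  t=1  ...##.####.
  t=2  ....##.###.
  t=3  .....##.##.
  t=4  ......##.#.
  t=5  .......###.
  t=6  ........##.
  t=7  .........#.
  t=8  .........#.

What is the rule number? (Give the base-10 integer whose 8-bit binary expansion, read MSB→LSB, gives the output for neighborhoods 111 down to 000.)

  [7] ### => #  t=0,i=6
  [6] ##. => #  t=0,i=3
  [5] #.# => #  t=0,i=4
  [4] #.. => .  t=0,i=10
  [3] .## => .  t=0,i=2
  [2] .#. => #  t=0,i=9
  [1] ..# => .  t=0,i=1
  [0] ... => .  t=0,i=0
  bits 11100100 = 228

228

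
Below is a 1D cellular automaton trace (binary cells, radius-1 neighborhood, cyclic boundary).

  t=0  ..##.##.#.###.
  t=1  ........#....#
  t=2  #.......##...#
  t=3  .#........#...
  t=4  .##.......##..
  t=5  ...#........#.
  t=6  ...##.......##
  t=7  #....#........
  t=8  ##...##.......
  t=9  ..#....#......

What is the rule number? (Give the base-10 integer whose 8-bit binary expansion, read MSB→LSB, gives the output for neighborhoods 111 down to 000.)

  nb ###: next=.  (t=0,i=11, bit7=0)
  nb ##.: next=.  (t=0,i=3, bit6=0)
  nb #.#: next=.  (t=0,i=4, bit5=0)
  nb #..: next=#  (t=0,i=13, bit4=1)
  nb .##: next=.  (t=0,i=2, bit3=0)
  nb .#.: next=#  (t=0,i=8, bit2=1)
  nb ..#: next=.  (t=0,i=1, bit1=0)
  nb ...: next=.  (t=0,i=0, bit0=0)
  bits 00010100 = 20

20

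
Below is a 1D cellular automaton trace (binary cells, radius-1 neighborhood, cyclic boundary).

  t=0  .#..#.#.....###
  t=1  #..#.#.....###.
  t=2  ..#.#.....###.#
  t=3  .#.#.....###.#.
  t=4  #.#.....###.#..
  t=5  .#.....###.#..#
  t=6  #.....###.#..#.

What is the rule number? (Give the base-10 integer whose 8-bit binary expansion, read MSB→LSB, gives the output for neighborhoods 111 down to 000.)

  nb ###: next=#  (t=0,i=13, bit7=1)
  nb ##.: next=.  (t=0,i=14, bit6=0)
  nb #.#: next=#  (t=0,i=0, bit5=1)
  nb #..: next=.  (t=0,i=2, bit4=0)
  nb .##: next=#  (t=0,i=12, bit3=1)
  nb .#.: next=.  (t=0,i=1, bit2=0)
  nb ..#: next=#  (t=0,i=3, bit1=1)
  nb ...: next=.  (t=0,i=8, bit0=0)
  bits 10101010 = 170

170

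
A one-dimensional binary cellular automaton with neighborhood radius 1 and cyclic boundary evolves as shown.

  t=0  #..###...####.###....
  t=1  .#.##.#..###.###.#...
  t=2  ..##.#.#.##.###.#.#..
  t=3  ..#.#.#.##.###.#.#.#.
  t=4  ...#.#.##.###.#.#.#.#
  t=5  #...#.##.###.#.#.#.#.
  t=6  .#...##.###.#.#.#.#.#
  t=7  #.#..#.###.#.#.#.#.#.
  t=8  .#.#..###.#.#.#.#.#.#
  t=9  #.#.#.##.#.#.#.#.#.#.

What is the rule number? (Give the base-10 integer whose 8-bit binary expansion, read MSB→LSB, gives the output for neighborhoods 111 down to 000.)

  ### -> #   bit 7 = 1  t=0,i=4
  ##. -> .   bit 6 = 0  t=0,i=5
  #.# -> #   bit 5 = 1  t=0,i=13
  #.. -> #   bit 4 = 1  t=0,i=1
  .## -> #   bit 3 = 1  t=0,i=3
  .#. -> .   bit 2 = 0  t=0,i=0
  ..# -> .   bit 1 = 0  t=0,i=2
  ... -> .   bit 0 = 0  t=0,i=7
  bits 10111000 = 184

184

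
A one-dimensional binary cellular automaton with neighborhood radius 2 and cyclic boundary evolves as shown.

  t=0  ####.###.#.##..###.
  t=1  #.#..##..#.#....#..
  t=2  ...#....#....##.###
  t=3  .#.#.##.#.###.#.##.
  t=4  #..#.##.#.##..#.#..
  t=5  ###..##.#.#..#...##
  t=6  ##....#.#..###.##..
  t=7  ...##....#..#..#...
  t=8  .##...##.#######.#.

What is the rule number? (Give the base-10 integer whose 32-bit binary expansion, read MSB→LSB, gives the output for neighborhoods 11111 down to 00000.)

3236389402

  ##### -> #   bit 31 = 1  t=5,i=0
  ####. -> #   bit 30 = 1  t=0,i=2
  ###.# -> .   bit 29 = 0  t=0,i=3
  ###.. -> .   bit 28 = 0  t=2,i=18
  ##.## -> .   bit 27 = 0  t=0,i=4
  ##.#. -> .   bit 26 = 0  t=0,i=8
  ##..# -> .   bit 25 = 0  t=0,i=13
  ##... -> .   bit 24 = 0  t=2,i=0
  #.### -> #   bit 23 = 1  t=0,i=0
  #.##. -> #   bit 22 = 1  t=0,i=11
  #.#.# -> #   bit 21 = 1  t=0,i=9
  #.#.. -> .   bit 20 = 0  t=1,i=2
  #..## -> .   bit 19 = 0  t=0,i=14
  #..#. -> #   bit 18 = 1  t=1,i=8
  #...# -> #   bit 17 = 1  t=2,i=1
  #.... -> #   bit 16 = 1  t=1,i=13
  .#### -> .   bit 15 = 0  t=0,i=1
  .###. -> #   bit 14 = 1  t=0,i=6
  .##.# -> #   bit 13 = 1  t=2,i=14
  .##.. -> .   bit 12 = 0  t=0,i=12
  .#.## -> .   bit 11 = 0  t=0,i=10
  .#.#. -> .   bit 10 = 0  t=1,i=1
  .#..# -> #   bit 9 = 1  t=1,i=3
  .#... -> .   bit 8 = 0  t=1,i=12
  ..### -> .   bit 7 = 0  t=0,i=15
  ..##. -> .   bit 6 = 0  t=1,i=5
  ..#.# -> .   bit 5 = 0  t=1,i=0
  ..#.. -> #   bit 4 = 1  t=1,i=16
  ...## -> #   bit 3 = 1  t=2,i=12
  ...#. -> .   bit 2 = 0  t=1,i=15
  ....# -> #   bit 1 = 1  t=1,i=14
  ..... -> .   bit 0 = 0  t=7,i=0
  bits 11000000111001110110001000011010 = 3236389402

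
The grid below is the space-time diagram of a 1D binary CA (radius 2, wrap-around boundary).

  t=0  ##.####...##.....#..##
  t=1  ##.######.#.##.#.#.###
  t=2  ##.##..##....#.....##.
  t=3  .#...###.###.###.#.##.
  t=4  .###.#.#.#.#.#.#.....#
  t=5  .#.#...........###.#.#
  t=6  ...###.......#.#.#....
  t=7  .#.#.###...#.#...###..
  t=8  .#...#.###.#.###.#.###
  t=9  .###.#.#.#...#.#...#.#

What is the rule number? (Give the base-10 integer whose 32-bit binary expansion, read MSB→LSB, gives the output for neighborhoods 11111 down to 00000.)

  nb #####: next=.  (t=1,i=5, bit31=0)
  nb ####.: next=#  (t=0,i=0, bit30=1)
  nb ###.#: next=#  (t=0,i=1, bit29=1)
  nb ###..: next=#  (t=0,i=6, bit28=1)
  nb ##.##: next=.  (t=0,i=2, bit27=0)
  nb ##.#.: next=.  (t=1,i=9, bit26=0)
  nb ##..#: next=#  (t=2,i=5, bit25=1)
  nb ##...: next=#  (t=0,i=7, bit24=1)
  nb #.###: next=#  (t=0,i=3, bit23=1)
  nb #.##.: next=.  (t=1,i=12, bit22=0)
  nb #.#.#: next=.  (t=1,i=10, bit21=0)
  nb #.#..: next=#  (t=4,i=15, bit20=1)
  nb #..##: next=#  (t=0,i=19, bit19=1)
  nb #..#.: next=.  (t=3,i=0, bit18=0)
  nb #...#: next=#  (t=0,i=8, bit17=1)
  nb #....: next=#  (t=0,i=13, bit16=1)
  nb .####: next=#  (t=0,i=4, bit15=1)
  nb .###.: next=.  (t=3,i=6, bit14=0)
  nb .##.#: next=#  (t=1,i=13, bit13=1)
  nb .##..: next=.  (t=0,i=11, bit12=0)
  nb .#.##: next=.  (t=1,i=11, bit11=0)
  nb .#.#.: next=.  (t=1,i=16, bit10=0)
  nb .#..#: next=.  (t=0,i=18, bit9=0)
  nb .#...: next=#  (t=2,i=14, bit8=1)
  nb ..###: next=#  (t=0,i=20, bit7=1)
  nb ..##.: next=#  (t=0,i=10, bit6=1)
  nb ..#.#: next=#  (t=4,i=21, bit5=1)
  nb ..#..: next=#  (t=0,i=17, bit4=1)
  nb ...##: next=.  (t=0,i=9, bit3=0)
  nb ...#.: next=.  (t=0,i=16, bit2=0)
  nb ....#: next=#  (t=0,i=15, bit1=1)
  nb .....: next=.  (t=0,i=14, bit0=0)
  bits 01110011100110111010000111110010 = 1939579378

1939579378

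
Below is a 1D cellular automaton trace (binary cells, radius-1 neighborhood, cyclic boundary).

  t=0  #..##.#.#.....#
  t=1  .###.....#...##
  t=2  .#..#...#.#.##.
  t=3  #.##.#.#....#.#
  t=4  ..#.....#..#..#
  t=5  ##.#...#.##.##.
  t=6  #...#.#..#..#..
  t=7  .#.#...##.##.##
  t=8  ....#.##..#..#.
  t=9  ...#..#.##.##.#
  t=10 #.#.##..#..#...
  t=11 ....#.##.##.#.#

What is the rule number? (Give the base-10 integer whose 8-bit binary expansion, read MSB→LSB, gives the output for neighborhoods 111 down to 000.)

26

  ### -> .   bit 7 = 0  t=1,i=2
  ##. -> .   bit 6 = 0  t=0,i=0
  #.# -> .   bit 5 = 0  t=0,i=5
  #.. -> #   bit 4 = 1  t=0,i=1
  .## -> #   bit 3 = 1  t=0,i=3
  .#. -> .   bit 2 = 0  t=0,i=6
  ..# -> #   bit 1 = 1  t=0,i=2
  ... -> .   bit 0 = 0  t=0,i=10
  bits 00011010 = 26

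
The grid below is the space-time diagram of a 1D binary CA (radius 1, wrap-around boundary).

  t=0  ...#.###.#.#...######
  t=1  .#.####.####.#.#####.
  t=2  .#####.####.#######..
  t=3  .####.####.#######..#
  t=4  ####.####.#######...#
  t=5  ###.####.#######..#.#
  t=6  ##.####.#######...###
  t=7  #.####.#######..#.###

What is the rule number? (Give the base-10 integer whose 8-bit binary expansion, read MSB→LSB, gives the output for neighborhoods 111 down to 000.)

  nb ###: next=#  (t=0,i=6, bit7=1)
  nb ##.: next=.  (t=0,i=7, bit6=0)
  nb #.#: next=#  (t=0,i=4, bit5=1)
  nb #..: next=.  (t=0,i=0, bit4=0)
  nb .##: next=#  (t=0,i=5, bit3=1)
  nb .#.: next=#  (t=0,i=3, bit2=1)
  nb ..#: next=.  (t=0,i=2, bit1=0)
  nb ...: next=#  (t=0,i=1, bit0=1)
  bits 10101101 = 173

173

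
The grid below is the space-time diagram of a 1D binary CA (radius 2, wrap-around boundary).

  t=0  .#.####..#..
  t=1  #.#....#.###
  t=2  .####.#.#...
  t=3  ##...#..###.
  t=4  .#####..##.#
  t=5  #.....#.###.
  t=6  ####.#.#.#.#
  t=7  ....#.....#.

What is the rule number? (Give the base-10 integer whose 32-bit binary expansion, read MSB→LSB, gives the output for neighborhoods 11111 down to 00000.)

252934621

  ##### -> .   bit 31 = 0  t=4,i=3
  ####. -> .   bit 30 = 0  t=0,i=5
  ###.# -> .   bit 29 = 0  t=1,i=0
  ###.. -> .   bit 28 = 0  t=0,i=6
  ##.## -> #   bit 27 = 1  t=3,i=11
  ##.#. -> #   bit 26 = 1  t=1,i=1
  ##..# -> #   bit 25 = 1  t=0,i=7
  ##... -> #   bit 24 = 1  t=3,i=2
  #.### -> .   bit 23 = 0  t=0,i=3
  #.##. -> .   bit 22 = 0  t=3,i=0
  #.#.# -> .   bit 21 = 0  t=2,i=6
  #.#.. -> #   bit 20 = 1  t=1,i=2
  #..## -> .   bit 19 = 0  t=3,i=7
  #..#. -> .   bit 18 = 0  t=0,i=8
  #...# -> #   bit 17 = 1  t=0,i=11
  #.... -> #   bit 16 = 1  t=1,i=4
  .#### -> .   bit 15 = 0  t=0,i=4
  .###. -> #   bit 14 = 1  t=3,i=9
  .##.# -> #   bit 13 = 1  t=4,i=9
  .##.. -> #   bit 12 = 1  t=3,i=1
  .#.## -> #   bit 11 = 1  t=0,i=2
  .#.#. -> .   bit 10 = 0  t=2,i=7
  .#..# -> .   bit 9 = 0  t=3,i=6
  .#... -> #   bit 8 = 1  t=0,i=10
  ..### -> #   bit 7 = 1  t=2,i=1
  ..##. -> #   bit 6 = 1  t=4,i=8
  ..#.# -> .   bit 5 = 0  t=0,i=1
  ..#.. -> #   bit 4 = 1  t=0,i=9
  ...## -> #   bit 3 = 1  t=2,i=0
  ...#. -> #   bit 2 = 1  t=0,i=0
  ....# -> .   bit 1 = 0  t=1,i=5
  ..... -> #   bit 0 = 1  t=5,i=3
  bits 00001111000100110111100111011101 = 252934621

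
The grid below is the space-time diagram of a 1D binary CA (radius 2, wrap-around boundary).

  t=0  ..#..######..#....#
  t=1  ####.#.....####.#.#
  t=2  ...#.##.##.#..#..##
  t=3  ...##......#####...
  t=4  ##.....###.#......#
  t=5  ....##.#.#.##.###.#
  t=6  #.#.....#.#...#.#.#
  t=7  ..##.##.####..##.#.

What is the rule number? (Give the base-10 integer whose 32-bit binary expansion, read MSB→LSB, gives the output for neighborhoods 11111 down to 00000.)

  [31] ##### => .  t=0,i=7
  [30] ####. => .  t=0,i=9
  [29] ###.# => #  t=1,i=3
  [28] ###.. => .  t=0,i=10
  [27] ##.## => .  t=2,i=7
  [26] ##.#. => .  t=1,i=4
  [25] ##..# => #  t=0,i=11
  [24] ##... => .  t=2,i=0
  [23] #.### => #  t=1,i=18
  [22] #.##. => .  t=2,i=5
  [21] #.#.# => .  t=1,i=16
  [20] #.#.. => #  t=1,i=5
  [19] #..## => .  t=0,i=4
  [18] #..#. => #  t=0,i=1
  [17] #...# => .  t=2,i=1
  [16] #.... => .  t=0,i=15
  [15] .#### => .  t=0,i=6
  [14] .###. => .  t=4,i=0
  [13] .##.# => .  t=2,i=6
  [12] .##.. => .  t=2,i=18
  [11] .#.## => #  t=1,i=17
  [10] .#.#. => #  t=5,i=8
  [9] .#..# => #  t=0,i=0
  [8] .#... => #  t=0,i=14
  [7] ..### => #  t=0,i=5
  [6] ..##. => .  t=2,i=17
  [5] ..#.# => #  t=2,i=3
  [4] ..#.. => #  t=0,i=2
  [3] ...## => .  t=1,i=10
  [2] ...#. => .  t=0,i=17
  [1] ....# => #  t=0,i=16
  [0] ..... => #  t=1,i=8
  bits 00100010100101000000111110110011 = 580128691

580128691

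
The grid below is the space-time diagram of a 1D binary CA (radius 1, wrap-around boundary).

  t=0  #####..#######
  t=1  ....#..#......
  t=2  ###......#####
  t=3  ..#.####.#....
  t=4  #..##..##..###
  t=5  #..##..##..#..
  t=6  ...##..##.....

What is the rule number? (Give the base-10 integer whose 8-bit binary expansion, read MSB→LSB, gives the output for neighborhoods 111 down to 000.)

105

  ###|.  b7=0 t=0,i=0
  ##.|#  b6=1 t=0,i=4
  #.#|#  b5=1 t=3,i=3
  #..|.  b4=0 t=0,i=5
  .##|#  b3=1 t=0,i=7
  .#.|.  b2=0 t=1,i=4
  ..#|.  b1=0 t=0,i=6
  ...|#  b0=1 t=1,i=0
  bits 01101001 = 105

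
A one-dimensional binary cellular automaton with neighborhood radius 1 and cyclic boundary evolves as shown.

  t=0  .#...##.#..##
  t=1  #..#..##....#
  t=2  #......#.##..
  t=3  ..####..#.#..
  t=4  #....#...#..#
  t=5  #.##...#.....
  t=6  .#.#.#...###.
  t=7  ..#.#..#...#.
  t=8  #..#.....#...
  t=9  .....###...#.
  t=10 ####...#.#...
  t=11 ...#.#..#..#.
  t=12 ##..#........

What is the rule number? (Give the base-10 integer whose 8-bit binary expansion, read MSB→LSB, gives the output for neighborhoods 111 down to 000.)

  nb ###: next=.  (t=3,i=3, bit7=0)
  nb ##.: next=#  (t=0,i=6, bit6=1)
  nb #.#: next=#  (t=0,i=0, bit5=1)
  nb #..: next=.  (t=0,i=2, bit4=0)
  nb .##: next=.  (t=0,i=5, bit3=0)
  nb .#.: next=.  (t=0,i=1, bit2=0)
  nb ..#: next=.  (t=0,i=4, bit1=0)
  nb ...: next=#  (t=0,i=3, bit0=1)
  bits 01100001 = 97

97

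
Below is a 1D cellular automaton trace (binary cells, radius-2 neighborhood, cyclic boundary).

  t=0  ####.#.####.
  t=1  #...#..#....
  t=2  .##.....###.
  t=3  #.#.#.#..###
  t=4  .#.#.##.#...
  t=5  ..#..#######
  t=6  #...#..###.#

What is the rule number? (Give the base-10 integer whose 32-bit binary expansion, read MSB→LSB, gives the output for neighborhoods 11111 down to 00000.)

2530964738

  ##### -> #   bit 31 = 1  t=5,i=7
  ####. -> .   bit 30 = 0  t=0,i=2
  ###.# -> .   bit 29 = 0  t=0,i=3
  ###.. -> #   bit 28 = 1  t=2,i=10
  ##.## -> .   bit 27 = 0  t=0,i=11
  ##.#. -> #   bit 26 = 1  t=0,i=4
  ##..# -> #   bit 25 = 1  t=2,i=11
  ##... -> .   bit 24 = 0  t=2,i=3
  #.### -> #   bit 23 = 1  t=0,i=0
  #.##. -> #   bit 22 = 1  t=4,i=5
  #.#.# -> .   bit 21 = 0  t=0,i=5
  #.#.. -> #   bit 20 = 1  t=3,i=6
  #..## -> #   bit 19 = 1  t=2,i=0
  #..#. -> .   bit 18 = 0  t=1,i=6
  #...# -> #   bit 17 = 1  t=1,i=2
  #.... -> #   bit 16 = 1  t=1,i=9
  .#### -> .   bit 15 = 0  t=0,i=1
  .###. -> #   bit 14 = 1  t=2,i=9
  .##.# -> #   bit 13 = 1  t=4,i=6
  .##.. -> #   bit 12 = 1  t=2,i=2
  .#.## -> .   bit 11 = 0  t=0,i=6
  .#.#. -> #   bit 10 = 1  t=3,i=3
  .#..# -> .   bit 9 = 0  t=1,i=5
  .#... -> #   bit 8 = 1  t=1,i=1
  ..### -> .   bit 7 = 0  t=2,i=8
  ..##. -> .   bit 6 = 0  t=2,i=1
  ..#.# -> .   bit 5 = 0  t=4,i=1
  ..#.. -> .   bit 4 = 0  t=1,i=0
  ...## -> .   bit 3 = 0  t=2,i=7
  ...#. -> .   bit 2 = 0  t=1,i=3
  ....# -> #   bit 1 = 1  t=1,i=10
  ..... -> .   bit 0 = 0  t=2,i=5
  bits 10010110110110110111010100000010 = 2530964738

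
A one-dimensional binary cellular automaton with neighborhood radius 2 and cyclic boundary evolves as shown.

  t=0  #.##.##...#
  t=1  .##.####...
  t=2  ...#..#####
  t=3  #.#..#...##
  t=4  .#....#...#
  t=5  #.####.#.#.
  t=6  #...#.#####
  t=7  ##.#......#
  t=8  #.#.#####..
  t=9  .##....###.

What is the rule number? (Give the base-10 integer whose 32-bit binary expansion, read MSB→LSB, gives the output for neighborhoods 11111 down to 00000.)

1600738567

  nb #####: next=.  (t=2,i=8, bit31=0)
  nb ####.: next=#  (t=1,i=6, bit30=1)
  nb ###.#: next=.  (t=3,i=0, bit29=0)
  nb ###..: next=#  (t=1,i=7, bit28=1)
  nb ##.##: next=#  (t=0,i=1, bit27=1)
  nb ##.#.: next=#  (t=3,i=1, bit26=1)
  nb ##..#: next=#  (t=8,i=9, bit25=1)
  nb ##...: next=#  (t=0,i=7, bit24=1)
  nb #.###: next=.  (t=1,i=4, bit23=0)
  nb #.##.: next=#  (t=0,i=2, bit22=1)
  nb #.#.#: next=#  (t=5,i=0, bit21=1)
  nb #.#..: next=.  (t=3,i=2, bit20=0)
  nb #..##: next=#  (t=2,i=5, bit19=1)
  nb #..#.: next=.  (t=3,i=4, bit18=0)
  nb #...#: next=.  (t=0,i=8, bit17=0)
  nb #....: next=#  (t=1,i=9, bit16=1)
  nb .####: next=.  (t=1,i=5, bit15=0)
  nb .###.: next=#  (t=3,i=10, bit14=1)
  nb .##.#: next=.  (t=0,i=0, bit13=0)
  nb .##..: next=#  (t=0,i=6, bit12=1)
  nb .#.##: next=.  (t=5,i=1, bit11=0)
  nb .#.#.: next=#  (t=4,i=0, bit10=1)
  nb .#..#: next=.  (t=2,i=4, bit9=0)
  nb .#...: next=#  (t=3,i=6, bit8=1)
  nb ..###: next=.  (t=2,i=6, bit7=0)
  nb ..##.: next=.  (t=0,i=10, bit6=0)
  nb ..#.#: next=.  (t=4,i=10, bit5=0)
  nb ..#..: next=.  (t=2,i=3, bit4=0)
  nb ...##: next=.  (t=0,i=9, bit3=0)
  nb ...#.: next=#  (t=2,i=2, bit2=1)
  nb ....#: next=#  (t=1,i=10, bit1=1)
  nb .....: next=#  (t=7,i=6, bit0=1)
  bits 01011111011010010101010100000111 = 1600738567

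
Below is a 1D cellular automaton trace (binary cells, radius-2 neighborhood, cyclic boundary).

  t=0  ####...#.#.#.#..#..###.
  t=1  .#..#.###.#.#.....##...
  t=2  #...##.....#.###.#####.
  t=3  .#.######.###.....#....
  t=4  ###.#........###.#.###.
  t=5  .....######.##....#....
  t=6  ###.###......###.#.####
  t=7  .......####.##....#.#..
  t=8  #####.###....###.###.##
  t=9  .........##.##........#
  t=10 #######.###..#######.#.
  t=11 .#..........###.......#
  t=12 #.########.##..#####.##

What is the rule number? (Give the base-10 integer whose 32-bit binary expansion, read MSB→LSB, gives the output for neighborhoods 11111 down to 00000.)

  #####|.  b31=0 t=2,i=19
  ####.|.  b30=0 t=0,i=2
  ###.#|.  b29=0 t=0,i=21
  ###..|.  b28=0 t=0,i=3
  ##.##|.  b27=0 t=0,i=22
  ##.#.|.  b26=0 t=1,i=9
  ##..#|.  b25=0 t=10,i=11
  ##...|#  b24=1 t=0,i=4
  #.###|.  b23=0 t=0,i=0
  #.##.|.  b22=0 t=5,i=12
  #.#.#|.  b21=0 t=0,i=9
  #.#..|.  b20=0 t=0,i=13
  #..##|#  b19=1 t=0,i=18
  #..#.|.  b18=0 t=0,i=15
  #...#|.  b17=0 t=0,i=5
  #....|#  b16=1 t=1,i=14
  .####|#  b15=1 t=0,i=1
  .###.|.  b14=0 t=0,i=20
  .##.#|#  b13=1 t=9,i=10
  .##..|#  b12=1 t=1,i=19
  .#.##|#  b11=1 t=1,i=5
  .#.#.|#  b10=1 t=0,i=8
  .#..#|.  b9=0 t=0,i=14
  .#...|#  b8=1 t=1,i=13
  ..###|#  b7=1 t=0,i=19
  ..##.|#  b6=1 t=1,i=18
  ..#.#|#  b5=1 t=0,i=7
  ..#..|.  b4=0 t=0,i=16
  ...##|#  b3=1 t=1,i=17
  ...#.|#  b2=1 t=0,i=6
  ....#|.  b1=0 t=1,i=16
  .....|#  b0=1 t=1,i=15
  bits 00000001000010011011110111101101 = 17415661

17415661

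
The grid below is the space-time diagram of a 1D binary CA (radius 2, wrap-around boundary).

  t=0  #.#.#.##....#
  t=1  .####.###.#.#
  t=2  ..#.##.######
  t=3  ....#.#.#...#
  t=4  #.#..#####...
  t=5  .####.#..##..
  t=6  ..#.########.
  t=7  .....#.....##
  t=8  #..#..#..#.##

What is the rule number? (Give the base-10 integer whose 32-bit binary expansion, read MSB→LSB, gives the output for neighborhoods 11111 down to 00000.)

  #####|.  b31=0 t=2,i=9
  ####.|.  b30=0 t=1,i=3
  ###.#|#  b29=1 t=1,i=4
  ###..|#  b28=1 t=2,i=12
  ##.##|#  b27=1 t=1,i=5
  ##.#.|#  b26=1 t=0,i=1
  ##..#|.  b25=0 t=2,i=0
  ##...|#  b24=1 t=0,i=8
  #.###|.  b23=0 t=1,i=1
  #.##.|#  b22=1 t=0,i=6
  #.#.#|#  b21=1 t=0,i=2
  #.#..|#  b20=1 t=3,i=8
  #..##|#  b19=1 t=4,i=4
  #..#.|.  b18=0 t=2,i=1
  #...#|.  b17=0 t=3,i=10
  #....|.  b16=0 t=0,i=9
  .####|#  b15=1 t=1,i=2
  .###.|#  b14=1 t=1,i=7
  .##.#|.  b13=0 t=0,i=0
  .##..|#  b12=1 t=0,i=7
  .#.##|.  b11=0 t=0,i=5
  .#.#.|#  b10=1 t=0,i=3
  .#..#|#  b9=1 t=4,i=3
  .#...|#  b8=1 t=3,i=0
  ..###|.  b7=0 t=4,i=5
  ..##.|#  b6=1 t=0,i=12
  ..#.#|.  b5=0 t=2,i=2
  ..#..|.  b4=0 t=3,i=12
  ...##|.  b3=0 t=0,i=11
  ...#.|.  b2=0 t=3,i=3
  ....#|#  b1=1 t=0,i=10
  .....|.  b0=0 t=7,i=2
  bits 00111101011110001101011101000010 = 1031329602

1031329602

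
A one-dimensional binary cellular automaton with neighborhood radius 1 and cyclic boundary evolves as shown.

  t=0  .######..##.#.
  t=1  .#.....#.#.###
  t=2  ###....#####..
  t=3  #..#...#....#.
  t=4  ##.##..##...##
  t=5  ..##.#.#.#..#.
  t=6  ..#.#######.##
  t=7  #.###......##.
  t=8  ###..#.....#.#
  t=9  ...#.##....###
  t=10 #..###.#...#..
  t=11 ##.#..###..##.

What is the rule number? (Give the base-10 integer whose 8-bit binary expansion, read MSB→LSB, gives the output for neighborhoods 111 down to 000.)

60

  [7] ### => .  t=0,i=2
  [6] ##. => .  t=0,i=6
  [5] #.# => #  t=0,i=11
  [4] #.. => #  t=0,i=7
  [3] .## => #  t=0,i=1
  [2] .#. => #  t=0,i=12
  [1] ..# => .  t=0,i=0
  [0] ... => .  t=1,i=3
  bits 00111100 = 60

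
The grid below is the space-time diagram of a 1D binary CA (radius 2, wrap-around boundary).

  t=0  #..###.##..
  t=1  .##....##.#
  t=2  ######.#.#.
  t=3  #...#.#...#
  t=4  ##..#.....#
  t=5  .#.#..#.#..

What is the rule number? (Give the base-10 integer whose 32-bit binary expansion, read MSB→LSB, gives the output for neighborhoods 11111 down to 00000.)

  ##### -> .   bit 31 = 0  t=2,i=2
  ####. -> #   bit 30 = 1  t=2,i=4
  ###.# -> .   bit 29 = 0  t=0,i=5
  ###.. -> #   bit 28 = 1  t=4,i=1
  ##.## -> .   bit 27 = 0  t=0,i=6
  ##.#. -> #   bit 26 = 1  t=1,i=9
  ##..# -> .   bit 25 = 0  t=0,i=9
  ##... -> #   bit 24 = 1  t=1,i=3
  #.### -> #   bit 23 = 1  t=2,i=0
  #.##. -> #   bit 22 = 1  t=0,i=7
  #.#.# -> .   bit 21 = 0  t=1,i=10
  #.#.. -> .   bit 20 = 0  t=3,i=6
  #..## -> #   bit 19 = 1  t=0,i=2
  #..#. -> #   bit 18 = 1  t=0,i=10
  #...# -> .   bit 17 = 0  t=3,i=2
  #.... -> #   bit 16 = 1  t=1,i=4
  .#### -> .   bit 15 = 0  t=2,i=1
  .###. -> .   bit 14 = 0  t=0,i=4
  .##.# -> .   bit 13 = 0  t=1,i=8
  .##.. -> #   bit 12 = 1  t=0,i=8
  .#.## -> #   bit 11 = 1  t=1,i=0
  .#.#. -> .   bit 10 = 0  t=2,i=8
  .#..# -> #   bit 9 = 1  t=0,i=1
  .#... -> .   bit 8 = 0  t=3,i=7
  ..### -> .   bit 7 = 0  t=0,i=3
  ..##. -> #   bit 6 = 1  t=1,i=7
  ..#.# -> #   bit 5 = 1  t=3,i=4
  ..#.. -> .   bit 4 = 0  t=0,i=0
  ...## -> .   bit 3 = 0  t=1,i=6
  ...#. -> .   bit 2 = 0  t=3,i=3
  ....# -> #   bit 1 = 1  t=1,i=5
  ..... -> .   bit 0 = 0  t=4,i=7
  bits 01010101110011010001101001100010 = 1439504994

1439504994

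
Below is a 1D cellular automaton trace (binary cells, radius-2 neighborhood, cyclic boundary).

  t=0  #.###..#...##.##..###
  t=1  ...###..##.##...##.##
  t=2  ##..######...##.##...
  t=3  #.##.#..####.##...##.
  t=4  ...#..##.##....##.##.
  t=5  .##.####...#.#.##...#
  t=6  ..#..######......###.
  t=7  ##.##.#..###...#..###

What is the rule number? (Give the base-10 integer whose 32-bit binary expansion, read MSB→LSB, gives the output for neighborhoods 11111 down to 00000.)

  nb #####: next=.  (t=2,i=6, bit31=0)
  nb ####.: next=#  (t=0,i=20, bit30=1)
  nb ###.#: next=.  (t=0,i=0, bit29=0)
  nb ###..: next=#  (t=0,i=4, bit28=1)
  nb ##.##: next=.  (t=0,i=1, bit27=0)
  nb ##.#.: next=.  (t=3,i=4, bit26=0)
  nb ##..#: next=#  (t=0,i=5, bit25=1)
  nb ##...: next=#  (t=1,i=0, bit24=1)
  nb #.###: next=.  (t=0,i=2, bit23=0)
  nb #.##.: next=.  (t=0,i=14, bit22=0)
  nb #.#.#: next=.  (t=3,i=0, bit21=0)
  nb #.#..: next=.  (t=3,i=5, bit20=0)
  nb #..##: next=#  (t=0,i=17, bit19=1)
  nb #..#.: next=.  (t=0,i=6, bit18=0)
  nb #...#: next=#  (t=0,i=9, bit17=1)
  nb #....: next=.  (t=4,i=0, bit16=0)
  nb .####: next=#  (t=0,i=19, bit15=1)
  nb .###.: next=#  (t=0,i=3, bit14=1)
  nb .##.#: next=#  (t=0,i=12, bit13=1)
  nb .##..: next=.  (t=0,i=15, bit12=0)
  nb .#.##: next=.  (t=3,i=1, bit11=0)
  nb .#.#.: next=.  (t=5,i=12, bit10=0)
  nb .#..#: next=#  (t=3,i=6, bit9=1)
  nb .#...: next=#  (t=0,i=8, bit8=1)
  nb ..###: next=.  (t=0,i=18, bit7=0)
  nb ..##.: next=#  (t=0,i=11, bit6=1)
  nb ..#.#: next=.  (t=5,i=11, bit5=0)
  nb ..#..: next=.  (t=0,i=7, bit4=0)
  nb ...##: next=.  (t=0,i=10, bit3=0)
  nb ...#.: next=#  (t=4,i=2, bit2=1)
  nb ....#: next=#  (t=4,i=1, bit1=1)
  nb .....: next=.  (t=6,i=13, bit0=0)
  bits 01010011000010101110001101000110 = 1393222470

1393222470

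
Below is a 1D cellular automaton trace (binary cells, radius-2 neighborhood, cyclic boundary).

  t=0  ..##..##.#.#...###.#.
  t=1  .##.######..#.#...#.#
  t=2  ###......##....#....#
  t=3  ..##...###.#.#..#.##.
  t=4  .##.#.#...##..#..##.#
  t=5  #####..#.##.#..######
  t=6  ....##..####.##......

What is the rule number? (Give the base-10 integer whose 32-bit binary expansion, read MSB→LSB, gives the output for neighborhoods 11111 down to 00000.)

  nb #####: next=.  (t=1,i=6, bit31=0)
  nb ####.: next=.  (t=1,i=8, bit30=0)
  nb ###.#: next=.  (t=0,i=17, bit29=0)
  nb ###..: next=#  (t=1,i=9, bit28=1)
  nb ##.##: next=.  (t=1,i=3, bit27=0)
  nb ##.#.: next=#  (t=0,i=8, bit26=1)
  nb ##..#: next=#  (t=0,i=4, bit25=1)
  nb ##...: next=#  (t=2,i=3, bit24=1)
  nb #.###: next=.  (t=1,i=4, bit23=0)
  nb #.##.: next=#  (t=1,i=1, bit22=1)
  nb #.#.#: next=#  (t=0,i=9, bit21=1)
  nb #.#..: next=.  (t=0,i=11, bit20=0)
  nb #..##: next=#  (t=0,i=5, bit19=1)
  nb #..#.: next=.  (t=1,i=11, bit18=0)
  nb #...#: next=.  (t=0,i=0, bit17=0)
  nb #....: next=.  (t=2,i=4, bit16=0)
  nb .####: next=.  (t=1,i=5, bit15=0)
  nb .###.: next=.  (t=0,i=16, bit14=0)
  nb .##.#: next=#  (t=0,i=7, bit13=1)
  nb .##..: next=.  (t=0,i=3, bit12=0)
  nb .#.##: next=#  (t=1,i=0, bit11=1)
  nb .#.#.: next=.  (t=0,i=10, bit10=0)
  nb .#..#: next=#  (t=3,i=14, bit9=1)
  nb .#...: next=#  (t=0,i=12, bit8=1)
  nb ..###: next=.  (t=0,i=15, bit7=0)
  nb ..##.: next=#  (t=0,i=2, bit6=1)
  nb ..#.#: next=.  (t=1,i=12, bit5=0)
  nb ..#..: next=.  (t=2,i=15, bit4=0)
  nb ...##: next=#  (t=0,i=1, bit3=1)
  nb ...#.: next=.  (t=1,i=17, bit2=0)
  nb ....#: next=#  (t=2,i=7, bit1=1)
  nb .....: next=.  (t=2,i=5, bit0=0)
  bits 00010111011010000010101101001010 = 392702794

392702794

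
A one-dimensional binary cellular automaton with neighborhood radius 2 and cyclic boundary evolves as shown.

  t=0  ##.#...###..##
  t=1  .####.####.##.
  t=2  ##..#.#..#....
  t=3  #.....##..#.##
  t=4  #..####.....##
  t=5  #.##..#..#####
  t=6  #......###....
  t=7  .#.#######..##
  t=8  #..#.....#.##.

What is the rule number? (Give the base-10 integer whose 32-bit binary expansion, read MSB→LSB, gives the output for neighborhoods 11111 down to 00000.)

  #####|.  b31=0 t=5,i=11
  ####.|.  b30=0 t=0,i=0
  ###.#|#  b29=1 t=0,i=1
  ###..|#  b28=1 t=0,i=9
  ##.##|.  b27=0 t=1,i=5
  ##.#.|#  b26=1 t=0,i=2
  ##..#|.  b25=0 t=0,i=10
  ##...|.  b24=0 t=3,i=1
  #.###|#  b23=1 t=1,i=6
  #.##.|.  b22=0 t=1,i=11
  #.#.#|.  b21=0 t=7,i=1
  #.#..|#  b20=1 t=0,i=3
  #..##|#  b19=1 t=0,i=11
  #..#.|.  b18=0 t=2,i=3
  #...#|.  b17=0 t=0,i=5
  #....|.  b16=0 t=2,i=11
  .####|.  b15=0 t=0,i=13
  .###.|#  b14=1 t=0,i=8
  .##.#|.  b13=0 t=7,i=13
  .##..|.  b12=0 t=1,i=12
  .#.##|.  b11=0 t=3,i=11
  .#.#.|.  b10=0 t=2,i=5
  .#..#|#  b9=1 t=2,i=7
  .#...|#  b8=1 t=0,i=4
  ..###|#  b7=1 t=0,i=7
  ..##.|#  b6=1 t=2,i=0
  ..#.#|.  b5=0 t=2,i=4
  ..#..|.  b4=0 t=2,i=9
  ...##|#  b3=1 t=0,i=6
  ...#.|#  b2=1 t=6,i=13
  ....#|#  b1=1 t=2,i=12
  .....|#  b0=1 t=3,i=3
  bits 00110100100110000100001111001111 = 882394063

882394063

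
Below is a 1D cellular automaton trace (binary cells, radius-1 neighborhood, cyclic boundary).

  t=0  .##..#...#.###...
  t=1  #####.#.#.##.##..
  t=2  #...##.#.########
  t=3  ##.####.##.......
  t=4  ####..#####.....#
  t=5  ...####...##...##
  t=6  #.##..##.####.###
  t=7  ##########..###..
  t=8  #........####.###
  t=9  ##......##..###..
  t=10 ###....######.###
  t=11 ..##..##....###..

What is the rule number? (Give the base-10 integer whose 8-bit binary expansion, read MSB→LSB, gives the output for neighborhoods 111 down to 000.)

  [7] ### => .  t=0,i=12
  [6] ##. => #  t=0,i=2
  [5] #.# => #  t=0,i=10
  [4] #.. => #  t=0,i=3
  [3] .## => #  t=0,i=1
  [2] .#. => .  t=0,i=5
  [1] ..# => #  t=0,i=0
  [0] ... => .  t=0,i=7
  bits 01111010 = 122

122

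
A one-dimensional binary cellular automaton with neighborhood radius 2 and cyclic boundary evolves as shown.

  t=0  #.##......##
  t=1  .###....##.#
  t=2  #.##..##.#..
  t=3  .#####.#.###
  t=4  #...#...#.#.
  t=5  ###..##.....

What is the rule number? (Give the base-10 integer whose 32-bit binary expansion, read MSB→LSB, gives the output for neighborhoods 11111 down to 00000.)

  [31] ##### => .  t=3,i=3
  [30] ####. => #  t=3,i=4
  [29] ###.# => .  t=0,i=0
  [28] ###.. => #  t=1,i=3
  [27] ##.## => #  t=0,i=1
  [26] ##.#. => .  t=1,i=10
  [25] ##..# => #  t=2,i=4
  [24] ##... => .  t=0,i=4
  [23] #.### => .  t=1,i=1
  [22] #.##. => #  t=0,i=2
  [21] #.#.# => .  t=1,i=11
  [20] #.#.. => #  t=2,i=9
  [19] #..## => #  t=2,i=5
  [18] #..#. => #  t=2,i=11
  [17] #...# => #  t=4,i=2
  [16] #.... => .  t=0,i=5
  [15] .#### => .  t=3,i=2
  [14] .###. => #  t=0,i=11
  [13] .##.# => #  t=1,i=9
  [12] .##.. => #  t=0,i=3
  [11] .#.## => #  t=1,i=0
  [10] .#.#. => .  t=4,i=9
  [9] .#..# => #  t=2,i=10
  [8] .#... => #  t=4,i=1
  [7] ..### => .  t=0,i=10
  [6] ..##. => .  t=1,i=8
  [5] ..#.# => .  t=2,i=0
  [4] ..#.. => .  t=4,i=4
  [3] ...## => #  t=0,i=9
  [2] ...#. => .  t=4,i=3
  [1] ....# => #  t=0,i=8
  [0] ..... => .  t=0,i=6
  bits 01011010010111100111101100001010 = 1516141322

1516141322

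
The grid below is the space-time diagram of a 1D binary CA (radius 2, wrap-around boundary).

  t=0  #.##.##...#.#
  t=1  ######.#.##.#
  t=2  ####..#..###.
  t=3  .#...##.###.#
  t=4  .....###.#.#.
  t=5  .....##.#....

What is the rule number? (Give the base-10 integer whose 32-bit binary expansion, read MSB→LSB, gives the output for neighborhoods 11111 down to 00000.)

2370625780

  [31] ##### => #  t=1,i=1
  [30] ####. => .  t=1,i=4
  [29] ###.# => .  t=1,i=5
  [28] ###.. => .  t=2,i=3
  [27] ##.## => #  t=0,i=1
  [26] ##.#. => #  t=1,i=6
  [25] ##..# => .  t=2,i=4
  [24] ##... => #  t=0,i=7
  [23] #.### => .  t=1,i=12
  [22] #.##. => #  t=0,i=2
  [21] #.#.# => .  t=1,i=7
  [20] #.#.. => .  t=3,i=1
  [19] #..## => #  t=2,i=8
  [18] #..#. => #  t=2,i=5
  [17] #...# => .  t=0,i=8
  [16] #.... => .  t=4,i=0
  [15] .#### => #  t=1,i=0
  [14] .###. => #  t=2,i=10
  [13] .##.# => #  t=0,i=0
  [12] .##.. => .  t=0,i=6
  [11] .#.## => .  t=0,i=11
  [10] .#.#. => .  t=3,i=0
  [9] .#..# => .  t=2,i=7
  [8] .#... => .  t=3,i=2
  [7] ..### => #  t=2,i=9
  [6] ..##. => #  t=3,i=5
  [5] ..#.# => #  t=0,i=10
  [4] ..#.. => #  t=2,i=6
  [3] ...## => .  t=3,i=4
  [2] ...#. => #  t=0,i=9
  [1] ....# => .  t=4,i=3
  [0] ..... => .  t=4,i=1
  bits 10001101010011001110000011110100 = 2370625780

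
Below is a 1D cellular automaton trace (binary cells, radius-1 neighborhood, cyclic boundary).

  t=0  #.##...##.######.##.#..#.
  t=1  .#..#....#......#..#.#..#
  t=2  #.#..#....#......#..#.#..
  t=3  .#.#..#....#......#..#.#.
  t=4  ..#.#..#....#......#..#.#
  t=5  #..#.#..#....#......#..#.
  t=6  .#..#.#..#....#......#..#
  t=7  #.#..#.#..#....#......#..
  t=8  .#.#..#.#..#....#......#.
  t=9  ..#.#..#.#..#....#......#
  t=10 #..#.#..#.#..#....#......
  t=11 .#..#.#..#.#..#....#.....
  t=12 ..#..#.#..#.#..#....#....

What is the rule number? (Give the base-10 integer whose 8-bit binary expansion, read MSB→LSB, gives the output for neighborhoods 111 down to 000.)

  [7] ### => .  t=0,i=11
  [6] ##. => .  t=0,i=3
  [5] #.# => #  t=0,i=1
  [4] #.. => #  t=0,i=4
  [3] .## => .  t=0,i=2
  [2] .#. => .  t=0,i=0
  [1] ..# => .  t=0,i=6
  [0] ... => .  t=0,i=5
  bits 00110000 = 48

48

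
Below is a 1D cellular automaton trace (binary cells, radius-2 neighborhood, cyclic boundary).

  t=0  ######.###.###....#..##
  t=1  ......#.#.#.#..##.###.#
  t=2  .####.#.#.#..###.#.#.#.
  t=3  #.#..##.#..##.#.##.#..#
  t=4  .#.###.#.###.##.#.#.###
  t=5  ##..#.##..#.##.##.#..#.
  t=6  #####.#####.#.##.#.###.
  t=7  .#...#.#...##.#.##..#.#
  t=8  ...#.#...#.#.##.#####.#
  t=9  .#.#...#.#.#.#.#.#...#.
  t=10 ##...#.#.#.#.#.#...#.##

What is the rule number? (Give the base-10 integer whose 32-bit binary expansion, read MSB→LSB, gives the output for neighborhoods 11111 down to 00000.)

  [31] ##### => .  t=0,i=0
  [30] ####. => .  t=0,i=4
  [29] ###.# => .  t=0,i=5
  [28] ###.. => .  t=0,i=13
  [27] ##.## => #  t=0,i=6
  [26] ##.#. => #  t=1,i=21
  [25] ##..# => #  t=5,i=2
  [24] ##... => .  t=0,i=14
  [23] #.### => .  t=0,i=7
  [22] #.##. => #  t=3,i=16
  [21] #.#.# => #  t=1,i=8
  [20] #.#.. => .  t=1,i=12
  [19] #..## => #  t=0,i=20
  [18] #..#. => #  t=5,i=3
  [17] #...# => #  t=7,i=3
  [16] #.... => #  t=0,i=15
  [15] .#### => #  t=0,i=22
  [14] .###. => #  t=0,i=8
  [13] .##.# => .  t=1,i=16
  [12] .##.. => #  t=5,i=1
  [11] .#.## => .  t=3,i=15
  [10] .#.#. => .  t=1,i=7
  [9] .#..# => #  t=0,i=19
  [8] .#... => .  t=1,i=0
  [7] ..### => .  t=0,i=21
  [6] ..##. => #  t=1,i=15
  [5] ..#.# => #  t=1,i=6
  [4] ..#.. => #  t=0,i=18
  [3] ...## => .  t=7,i=10
  [2] ...#. => .  t=0,i=17
  [1] ....# => #  t=0,i=16
  [0] ..... => #  t=1,i=2
  bits 00001110011011111101001001110011 = 242209395

242209395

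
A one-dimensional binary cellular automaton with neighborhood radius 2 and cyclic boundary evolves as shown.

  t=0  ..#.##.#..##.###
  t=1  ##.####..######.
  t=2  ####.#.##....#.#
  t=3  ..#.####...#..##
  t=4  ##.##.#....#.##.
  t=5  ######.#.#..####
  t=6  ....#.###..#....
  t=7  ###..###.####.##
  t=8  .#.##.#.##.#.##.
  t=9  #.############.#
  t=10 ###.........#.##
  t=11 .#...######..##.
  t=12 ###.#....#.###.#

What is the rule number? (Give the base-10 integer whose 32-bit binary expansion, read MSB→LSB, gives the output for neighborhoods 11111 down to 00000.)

1324117339

  nb #####: next=.  (t=1,i=11, bit31=0)
  nb ####.: next=#  (t=1,i=5, bit30=1)
  nb ###.#: next=.  (t=1,i=14, bit29=0)
  nb ###..: next=.  (t=0,i=15, bit28=0)
  nb ##.##: next=#  (t=0,i=12, bit27=1)
  nb ##.#.: next=#  (t=0,i=6, bit26=1)
  nb ##..#: next=#  (t=0,i=0, bit25=1)
  nb ##...: next=.  (t=2,i=9, bit24=0)
  nb #.###: next=#  (t=0,i=13, bit23=1)
  nb #.##.: next=#  (t=0,i=4, bit22=1)
  nb #.#.#: next=#  (t=2,i=5, bit21=1)
  nb #.#..: next=.  (t=0,i=7, bit20=0)
  nb #..##: next=#  (t=0,i=9, bit19=1)
  nb #..#.: next=#  (t=0,i=1, bit18=1)
  nb #...#: next=.  (t=3,i=9, bit17=0)
  nb #....: next=.  (t=2,i=10, bit16=0)
  nb .####: next=.  (t=1,i=4, bit15=0)
  nb .###.: next=#  (t=0,i=14, bit14=1)
  nb .##.#: next=#  (t=0,i=5, bit13=1)
  nb .##..: next=.  (t=2,i=8, bit12=0)
  nb .#.##: next=#  (t=0,i=3, bit11=1)
  nb .#.#.: next=#  (t=5,i=8, bit10=1)
  nb .#..#: next=.  (t=0,i=8, bit9=0)
  nb .#...: next=#  (t=4,i=7, bit8=1)
  nb ..###: next=.  (t=1,i=9, bit7=0)
  nb ..##.: next=#  (t=0,i=10, bit6=1)
  nb ..#.#: next=.  (t=0,i=2, bit5=0)
  nb ..#..: next=#  (t=3,i=11, bit4=1)
  nb ...##: next=#  (t=11,i=4, bit3=1)
  nb ...#.: next=.  (t=2,i=12, bit2=0)
  nb ....#: next=#  (t=2,i=11, bit1=1)
  nb .....: next=#  (t=6,i=0, bit0=1)
  bits 01001110111011000110110101011011 = 1324117339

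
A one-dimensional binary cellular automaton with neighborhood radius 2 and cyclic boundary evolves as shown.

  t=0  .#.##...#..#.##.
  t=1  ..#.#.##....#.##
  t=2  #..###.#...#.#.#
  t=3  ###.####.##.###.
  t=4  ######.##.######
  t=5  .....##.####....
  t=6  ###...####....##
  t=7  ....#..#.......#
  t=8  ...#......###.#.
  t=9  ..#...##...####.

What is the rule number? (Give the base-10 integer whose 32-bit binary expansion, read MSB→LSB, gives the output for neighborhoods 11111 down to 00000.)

784006149

  #####|.  b31=0 t=4,i=0
  ####.|.  b30=0 t=3,i=6
  ###.#|#  b29=1 t=2,i=5
  ###..|.  b28=0 t=5,i=11
  ##.##|#  b27=1 t=3,i=3
  ##.#.|#  b26=1 t=2,i=6
  ##..#|#  b25=1 t=0,i=15
  ##...|.  b24=0 t=0,i=5
  #.###|#  b23=1 t=3,i=0
  #.##.|.  b22=0 t=0,i=3
  #.#.#|#  b21=1 t=1,i=4
  #.#..|#  b20=1 t=2,i=7
  #..##|#  b19=1 t=2,i=2
  #..#.|.  b18=0 t=0,i=0
  #...#|#  b17=1 t=0,i=6
  #....|.  b16=0 t=1,i=9
  .####|#  b15=1 t=3,i=5
  .###.|#  b14=1 t=2,i=4
  .##.#|#  b13=1 t=3,i=10
  .##..|#  b12=1 t=0,i=4
  .#.##|#  b11=1 t=0,i=2
  .#.#.|#  b10=1 t=1,i=3
  .#..#|.  b9=0 t=0,i=9
  .#...|.  b8=0 t=2,i=8
  ..###|.  b7=0 t=2,i=3
  ..##.|.  b6=0 t=5,i=5
  ..#.#|.  b5=0 t=0,i=1
  ..#..|.  b4=0 t=0,i=8
  ...##|.  b3=0 t=5,i=4
  ...#.|#  b2=1 t=0,i=7
  ....#|.  b1=0 t=1,i=10
  .....|#  b0=1 t=5,i=0
  bits 00101110101110101111110000000101 = 784006149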